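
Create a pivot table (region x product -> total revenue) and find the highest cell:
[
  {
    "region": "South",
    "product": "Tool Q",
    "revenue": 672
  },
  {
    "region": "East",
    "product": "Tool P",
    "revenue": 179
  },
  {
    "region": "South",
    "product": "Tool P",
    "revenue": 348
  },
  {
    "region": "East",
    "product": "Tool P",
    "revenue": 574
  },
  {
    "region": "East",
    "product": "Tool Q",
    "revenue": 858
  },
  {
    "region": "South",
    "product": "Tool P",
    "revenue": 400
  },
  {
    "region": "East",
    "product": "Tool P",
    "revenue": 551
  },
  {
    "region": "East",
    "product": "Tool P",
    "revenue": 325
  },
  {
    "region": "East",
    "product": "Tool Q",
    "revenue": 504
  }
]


Pivot: region (rows) x product (columns) -> total revenue

     Tool P        Tool Q      
East          1629          1362  
South          748           672  

Highest: East / Tool P = $1629

East / Tool P = $1629


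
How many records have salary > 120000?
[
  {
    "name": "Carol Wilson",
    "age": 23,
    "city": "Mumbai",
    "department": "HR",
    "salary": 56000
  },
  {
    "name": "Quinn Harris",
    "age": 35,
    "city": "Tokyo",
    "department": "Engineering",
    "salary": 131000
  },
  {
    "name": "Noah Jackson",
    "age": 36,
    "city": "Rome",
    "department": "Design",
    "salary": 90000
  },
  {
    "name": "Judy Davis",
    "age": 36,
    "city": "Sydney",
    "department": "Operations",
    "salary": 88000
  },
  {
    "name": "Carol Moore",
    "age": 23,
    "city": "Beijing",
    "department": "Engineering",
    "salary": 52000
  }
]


Data: 5 records
Condition: salary > 120000

Checking each record:
  Carol Wilson: 56000
  Quinn Harris: 131000 MATCH
  Noah Jackson: 90000
  Judy Davis: 88000
  Carol Moore: 52000

Count: 1

1


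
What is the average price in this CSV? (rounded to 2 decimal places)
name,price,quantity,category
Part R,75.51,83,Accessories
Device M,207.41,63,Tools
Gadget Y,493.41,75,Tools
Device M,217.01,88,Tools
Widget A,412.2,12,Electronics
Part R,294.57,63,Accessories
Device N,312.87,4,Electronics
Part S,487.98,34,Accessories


Computing average price:
Values: [75.51, 207.41, 493.41, 217.01, 412.2, 294.57, 312.87, 487.98]
Sum = 2500.96
Count = 8
Average = 2500.96/8 = 312.62

312.62


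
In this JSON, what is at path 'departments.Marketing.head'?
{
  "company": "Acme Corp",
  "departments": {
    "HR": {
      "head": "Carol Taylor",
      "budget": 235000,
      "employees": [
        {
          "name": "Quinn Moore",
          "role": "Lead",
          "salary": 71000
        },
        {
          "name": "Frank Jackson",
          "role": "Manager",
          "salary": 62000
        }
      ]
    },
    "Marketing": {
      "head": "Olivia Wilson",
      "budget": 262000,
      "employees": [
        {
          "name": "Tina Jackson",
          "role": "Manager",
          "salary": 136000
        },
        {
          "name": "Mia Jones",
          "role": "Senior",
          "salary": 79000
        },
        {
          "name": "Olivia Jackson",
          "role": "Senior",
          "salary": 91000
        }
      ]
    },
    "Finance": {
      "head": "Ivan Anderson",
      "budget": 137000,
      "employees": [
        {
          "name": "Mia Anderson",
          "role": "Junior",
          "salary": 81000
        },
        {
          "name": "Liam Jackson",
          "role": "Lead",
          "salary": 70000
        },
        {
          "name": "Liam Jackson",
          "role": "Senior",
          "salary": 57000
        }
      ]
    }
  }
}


Path: departments.Marketing.head

Navigate:
  -> departments
  -> Marketing
  -> head = 'Olivia Wilson'

Olivia Wilson


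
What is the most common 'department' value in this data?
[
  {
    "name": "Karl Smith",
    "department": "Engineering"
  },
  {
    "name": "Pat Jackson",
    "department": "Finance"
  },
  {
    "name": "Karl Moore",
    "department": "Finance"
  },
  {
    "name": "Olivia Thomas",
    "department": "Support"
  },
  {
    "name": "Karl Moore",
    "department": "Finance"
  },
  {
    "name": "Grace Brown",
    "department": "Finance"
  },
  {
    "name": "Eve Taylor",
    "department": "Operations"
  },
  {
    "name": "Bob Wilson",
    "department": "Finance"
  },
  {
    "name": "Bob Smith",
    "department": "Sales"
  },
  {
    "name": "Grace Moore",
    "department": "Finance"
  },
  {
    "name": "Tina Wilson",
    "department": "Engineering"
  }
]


Counting 'department' values across 11 records:

  Finance: 6 ######
  Engineering: 2 ##
  Support: 1 #
  Operations: 1 #
  Sales: 1 #

Most common: Finance (6 times)

Finance (6 times)


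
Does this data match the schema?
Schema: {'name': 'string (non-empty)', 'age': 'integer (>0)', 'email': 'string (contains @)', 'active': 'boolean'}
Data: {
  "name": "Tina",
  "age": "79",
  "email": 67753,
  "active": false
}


Validating each field against schema:
  name: OK (non-empty string)
  age: FAIL ("79" is not an integer)
  email: FAIL (67753 is not a string)
  active: OK (boolean)

Result: INVALID (2 errors: age, email)

INVALID (2 errors: age, email)


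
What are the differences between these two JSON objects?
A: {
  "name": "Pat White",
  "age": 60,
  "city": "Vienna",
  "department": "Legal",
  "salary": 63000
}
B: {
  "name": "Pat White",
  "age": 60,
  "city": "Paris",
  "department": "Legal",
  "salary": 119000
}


Comparing each field (in key order):
  name: same
  age: same
  city: DIFFERENT
  department: same
  salary: DIFFERENT
Differences:
  city: Vienna -> Paris
  salary: 63000 -> 119000

2 field(s) changed

2 changes: city, salary


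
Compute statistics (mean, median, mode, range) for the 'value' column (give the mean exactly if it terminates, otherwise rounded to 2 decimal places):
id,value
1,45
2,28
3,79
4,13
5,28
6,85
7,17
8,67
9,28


Data: [45, 28, 79, 13, 28, 85, 17, 67, 28]
Count: 9
Sum: 390
Mean: 390/9 ≈ 43.33 (rounded to 2 decimal places)
Sorted: [13, 17, 28, 28, 28, 45, 67, 79, 85]
Median: 28.0
Mode: 28 (3 times)
Range: 85 - 13 = 72
Min: 13, Max: 85

mean≈43.33, median=28.0, mode=28, range=72


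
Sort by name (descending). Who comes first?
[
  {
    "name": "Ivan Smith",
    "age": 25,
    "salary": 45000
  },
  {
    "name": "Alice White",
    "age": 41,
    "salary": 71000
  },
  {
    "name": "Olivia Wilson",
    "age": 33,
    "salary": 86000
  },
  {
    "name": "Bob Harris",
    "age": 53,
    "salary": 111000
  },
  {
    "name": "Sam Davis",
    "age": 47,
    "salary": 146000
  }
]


Sort by: name (descending)

Sorted order:
  1. Sam Davis (name = Sam Davis)
  2. Olivia Wilson (name = Olivia Wilson)
  3. Ivan Smith (name = Ivan Smith)
  4. Bob Harris (name = Bob Harris)
  5. Alice White (name = Alice White)

First: Sam Davis

Sam Davis


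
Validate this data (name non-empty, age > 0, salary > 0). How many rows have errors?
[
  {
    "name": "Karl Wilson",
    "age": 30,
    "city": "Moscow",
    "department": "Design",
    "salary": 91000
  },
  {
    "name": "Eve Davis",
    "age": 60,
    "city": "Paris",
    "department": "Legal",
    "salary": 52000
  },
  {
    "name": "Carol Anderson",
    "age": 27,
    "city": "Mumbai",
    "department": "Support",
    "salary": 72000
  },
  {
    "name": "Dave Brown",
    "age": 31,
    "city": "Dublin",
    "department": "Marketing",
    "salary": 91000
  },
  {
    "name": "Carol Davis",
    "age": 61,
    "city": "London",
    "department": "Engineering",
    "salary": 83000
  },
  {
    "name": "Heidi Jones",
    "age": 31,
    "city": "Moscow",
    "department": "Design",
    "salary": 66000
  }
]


Validating 6 records:
Rules: name non-empty, age > 0, salary > 0

  Row 1 (Karl Wilson): OK
  Row 2 (Eve Davis): OK
  Row 3 (Carol Anderson): OK
  Row 4 (Dave Brown): OK
  Row 5 (Carol Davis): OK
  Row 6 (Heidi Jones): OK

Total errors: 0

0 errors


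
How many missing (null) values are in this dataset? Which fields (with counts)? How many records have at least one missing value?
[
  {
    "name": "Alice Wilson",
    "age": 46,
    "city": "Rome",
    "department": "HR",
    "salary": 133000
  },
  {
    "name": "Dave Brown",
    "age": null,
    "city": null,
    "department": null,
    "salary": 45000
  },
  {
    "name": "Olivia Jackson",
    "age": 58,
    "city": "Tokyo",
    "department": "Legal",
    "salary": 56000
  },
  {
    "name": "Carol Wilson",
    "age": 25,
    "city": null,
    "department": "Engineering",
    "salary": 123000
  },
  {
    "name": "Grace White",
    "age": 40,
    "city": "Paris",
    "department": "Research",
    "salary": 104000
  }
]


Checking for missing (null) values in 5 records:

  Alice Wilson: complete
  Dave Brown: age, city, department
  Olivia Jackson: complete
  Carol Wilson: city
  Grace White: complete

Per field:
  name: 0 missing
  age: 1 missing
  city: 2 missing
  department: 1 missing
  salary: 0 missing

Total missing values: 4
Records with any missing: 2

4 missing values (age: 1, city: 2, department: 1); 2 incomplete records


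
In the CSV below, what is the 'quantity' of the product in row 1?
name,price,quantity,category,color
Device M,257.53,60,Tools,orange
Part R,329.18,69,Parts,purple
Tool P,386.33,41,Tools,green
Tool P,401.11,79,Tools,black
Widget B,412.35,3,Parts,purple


Query: Row 1 ('Device M'), column 'quantity'
Value: 60

60


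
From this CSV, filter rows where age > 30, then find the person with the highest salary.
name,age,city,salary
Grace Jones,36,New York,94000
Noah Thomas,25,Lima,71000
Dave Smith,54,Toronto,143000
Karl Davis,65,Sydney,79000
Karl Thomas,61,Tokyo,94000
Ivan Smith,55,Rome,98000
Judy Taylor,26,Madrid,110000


Filter: age > 30
Sort by: salary (descending)

Filtered records (5):
  Dave Smith, age 54, salary $143000
  Ivan Smith, age 55, salary $98000
  Grace Jones, age 36, salary $94000
  Karl Thomas, age 61, salary $94000
  Karl Davis, age 65, salary $79000

Highest salary: Dave Smith ($143000)

Dave Smith


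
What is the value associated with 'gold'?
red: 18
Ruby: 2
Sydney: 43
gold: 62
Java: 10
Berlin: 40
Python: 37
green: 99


Looking up key 'gold'
Value: 62

62


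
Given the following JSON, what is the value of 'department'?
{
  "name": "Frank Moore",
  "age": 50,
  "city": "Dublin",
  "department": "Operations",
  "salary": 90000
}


Looking up field 'department'
Value: Operations

Operations


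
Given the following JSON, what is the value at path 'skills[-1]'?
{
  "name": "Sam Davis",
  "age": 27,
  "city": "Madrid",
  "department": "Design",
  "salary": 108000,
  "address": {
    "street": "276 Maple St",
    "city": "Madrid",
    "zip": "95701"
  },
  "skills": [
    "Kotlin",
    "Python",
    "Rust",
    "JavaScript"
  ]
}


Query: skills[-1]
Path: skills -> last element
Value: JavaScript

JavaScript


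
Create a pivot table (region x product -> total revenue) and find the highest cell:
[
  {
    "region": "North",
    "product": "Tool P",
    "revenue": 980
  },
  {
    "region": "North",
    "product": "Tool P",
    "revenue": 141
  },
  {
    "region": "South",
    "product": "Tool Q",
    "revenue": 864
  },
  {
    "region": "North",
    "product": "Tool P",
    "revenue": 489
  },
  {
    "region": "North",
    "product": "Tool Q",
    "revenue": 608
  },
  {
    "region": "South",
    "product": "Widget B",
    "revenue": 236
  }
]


Pivot: region (rows) x product (columns) -> total revenue

     Tool P        Tool Q        Widget B    
North         1610           608             0  
South            0           864           236  

Highest: North / Tool P = $1610

North / Tool P = $1610


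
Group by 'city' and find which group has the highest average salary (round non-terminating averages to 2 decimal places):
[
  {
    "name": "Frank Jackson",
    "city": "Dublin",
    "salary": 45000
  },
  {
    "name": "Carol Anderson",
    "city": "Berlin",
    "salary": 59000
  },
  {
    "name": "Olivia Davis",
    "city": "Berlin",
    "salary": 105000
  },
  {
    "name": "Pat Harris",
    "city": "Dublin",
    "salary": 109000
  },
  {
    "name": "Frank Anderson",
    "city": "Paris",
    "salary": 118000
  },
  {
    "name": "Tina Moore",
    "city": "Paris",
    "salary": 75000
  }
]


Group by: city

Groups:
  Berlin: 2 people, avg salary = 164000/2 = $82000
  Dublin: 2 people, avg salary = 154000/2 = $77000
  Paris: 2 people, avg salary = 193000/2 = $96500

Highest average salary: Paris ($96500)

Paris ($96500)


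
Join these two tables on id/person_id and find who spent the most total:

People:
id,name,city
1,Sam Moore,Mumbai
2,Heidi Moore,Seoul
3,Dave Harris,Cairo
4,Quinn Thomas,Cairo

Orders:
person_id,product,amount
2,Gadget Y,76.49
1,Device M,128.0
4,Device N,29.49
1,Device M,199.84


Join on: people.id = orders.person_id

Joined rows:
  Heidi Moore (Seoul) bought Gadget Y for $76.49
  Sam Moore (Mumbai) bought Device M for $128.0
  Quinn Thomas (Cairo) bought Device N for $29.49
  Sam Moore (Mumbai) bought Device M for $199.84

Total per person:
  Sam Moore: $327.84
  Heidi Moore: $76.49
  Quinn Thomas: $29.49

Top spender: Sam Moore ($327.84)

Sam Moore ($327.84)


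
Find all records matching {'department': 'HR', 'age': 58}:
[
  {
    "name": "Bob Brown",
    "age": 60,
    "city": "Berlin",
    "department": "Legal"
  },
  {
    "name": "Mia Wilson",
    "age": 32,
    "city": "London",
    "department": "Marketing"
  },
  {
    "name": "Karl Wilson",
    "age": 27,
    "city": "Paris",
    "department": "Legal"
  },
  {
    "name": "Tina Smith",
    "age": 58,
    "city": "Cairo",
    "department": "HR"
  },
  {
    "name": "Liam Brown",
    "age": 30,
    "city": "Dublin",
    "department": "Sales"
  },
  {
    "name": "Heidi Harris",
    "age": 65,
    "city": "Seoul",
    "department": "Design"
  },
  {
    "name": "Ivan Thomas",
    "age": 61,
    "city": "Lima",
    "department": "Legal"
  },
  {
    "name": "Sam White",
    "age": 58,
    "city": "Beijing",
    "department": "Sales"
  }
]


Search criteria: {'department': 'HR', 'age': 58}

Checking 8 records:
  Bob Brown: {department: Legal, age: 60}
  Mia Wilson: {department: Marketing, age: 32}
  Karl Wilson: {department: Legal, age: 27}
  Tina Smith: {department: HR, age: 58} <-- MATCH
  Liam Brown: {department: Sales, age: 30}
  Heidi Harris: {department: Design, age: 65}
  Ivan Thomas: {department: Legal, age: 61}
  Sam White: {department: Sales, age: 58}

Matches: ["Tina Smith"]

["Tina Smith"]


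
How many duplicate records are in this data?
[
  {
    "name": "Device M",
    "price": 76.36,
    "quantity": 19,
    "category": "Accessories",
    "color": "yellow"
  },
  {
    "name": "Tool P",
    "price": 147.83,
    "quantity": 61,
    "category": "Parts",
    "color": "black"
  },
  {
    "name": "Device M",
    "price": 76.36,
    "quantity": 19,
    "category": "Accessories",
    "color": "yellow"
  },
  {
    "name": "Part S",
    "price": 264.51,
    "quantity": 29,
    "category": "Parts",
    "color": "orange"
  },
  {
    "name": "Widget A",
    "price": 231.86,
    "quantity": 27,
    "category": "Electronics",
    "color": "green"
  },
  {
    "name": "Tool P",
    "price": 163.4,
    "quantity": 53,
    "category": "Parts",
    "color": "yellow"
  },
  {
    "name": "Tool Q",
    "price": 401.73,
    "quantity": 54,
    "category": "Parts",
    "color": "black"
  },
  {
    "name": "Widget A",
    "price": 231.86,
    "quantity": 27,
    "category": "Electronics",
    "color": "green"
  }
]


Checking 8 records for duplicates:

  Row 1: Device M ($76.36, qty 19)
  Row 2: Tool P ($147.83, qty 61)
  Row 3: Device M ($76.36, qty 19) <-- DUPLICATE
  Row 4: Part S ($264.51, qty 29)
  Row 5: Widget A ($231.86, qty 27)
  Row 6: Tool P ($163.4, qty 53)
  Row 7: Tool Q ($401.73, qty 54)
  Row 8: Widget A ($231.86, qty 27) <-- DUPLICATE

Duplicates found: 2
Unique records: 6

2 duplicates, 6 unique


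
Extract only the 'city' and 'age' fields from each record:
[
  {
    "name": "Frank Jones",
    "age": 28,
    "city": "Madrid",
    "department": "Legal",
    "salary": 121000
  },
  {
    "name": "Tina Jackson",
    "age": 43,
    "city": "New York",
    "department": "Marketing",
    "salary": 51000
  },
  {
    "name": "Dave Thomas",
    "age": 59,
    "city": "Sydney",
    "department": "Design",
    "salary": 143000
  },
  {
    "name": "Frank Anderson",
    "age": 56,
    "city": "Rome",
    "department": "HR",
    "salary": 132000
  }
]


Original: 4 records with fields: name, age, city, department, salary
Keep: ['city', 'age']
Drop: ['name', 'department', 'salary']
Result: 4 records, 2 fields each

[
  {
    "city": "Madrid",
    "age": 28
  },
  {
    "city": "New York",
    "age": 43
  },
  {
    "city": "Sydney",
    "age": 59
  },
  {
    "city": "Rome",
    "age": 56
  }
]


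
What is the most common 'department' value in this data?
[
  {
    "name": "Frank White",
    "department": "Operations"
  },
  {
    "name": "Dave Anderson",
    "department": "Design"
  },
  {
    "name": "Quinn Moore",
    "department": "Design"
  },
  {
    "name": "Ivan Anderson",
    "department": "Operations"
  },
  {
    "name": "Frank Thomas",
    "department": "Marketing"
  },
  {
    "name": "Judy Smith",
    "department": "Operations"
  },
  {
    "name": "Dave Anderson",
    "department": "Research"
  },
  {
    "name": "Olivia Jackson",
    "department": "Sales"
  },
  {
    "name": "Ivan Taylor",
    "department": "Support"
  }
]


Counting 'department' values across 9 records:

  Operations: 3 ###
  Design: 2 ##
  Marketing: 1 #
  Research: 1 #
  Sales: 1 #
  Support: 1 #

Most common: Operations (3 times)

Operations (3 times)


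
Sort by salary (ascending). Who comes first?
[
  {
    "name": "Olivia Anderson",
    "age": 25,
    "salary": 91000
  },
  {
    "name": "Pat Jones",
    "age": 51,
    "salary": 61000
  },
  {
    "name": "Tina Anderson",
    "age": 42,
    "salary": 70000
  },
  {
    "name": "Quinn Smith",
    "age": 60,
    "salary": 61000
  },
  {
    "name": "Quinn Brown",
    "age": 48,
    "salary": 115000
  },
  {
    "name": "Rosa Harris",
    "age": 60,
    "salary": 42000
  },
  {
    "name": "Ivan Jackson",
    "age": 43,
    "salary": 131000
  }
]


Sort by: salary (ascending)

Sorted order:
  1. Rosa Harris (salary = 42000)
  2. Pat Jones (salary = 61000)
  3. Quinn Smith (salary = 61000)
  4. Tina Anderson (salary = 70000)
  5. Olivia Anderson (salary = 91000)
  6. Quinn Brown (salary = 115000)
  7. Ivan Jackson (salary = 131000)

First: Rosa Harris

Rosa Harris


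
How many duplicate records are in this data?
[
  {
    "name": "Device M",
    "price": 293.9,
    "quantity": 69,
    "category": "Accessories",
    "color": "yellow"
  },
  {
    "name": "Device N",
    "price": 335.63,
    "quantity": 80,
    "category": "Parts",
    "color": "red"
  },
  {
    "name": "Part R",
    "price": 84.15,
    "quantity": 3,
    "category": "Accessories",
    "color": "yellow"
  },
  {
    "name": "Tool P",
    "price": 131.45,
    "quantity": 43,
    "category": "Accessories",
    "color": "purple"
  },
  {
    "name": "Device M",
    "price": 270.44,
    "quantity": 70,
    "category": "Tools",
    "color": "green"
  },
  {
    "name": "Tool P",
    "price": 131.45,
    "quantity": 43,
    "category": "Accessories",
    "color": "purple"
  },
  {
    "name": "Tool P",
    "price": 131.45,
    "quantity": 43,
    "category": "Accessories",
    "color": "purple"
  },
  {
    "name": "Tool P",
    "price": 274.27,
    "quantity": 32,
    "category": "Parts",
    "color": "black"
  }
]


Checking 8 records for duplicates:

  Row 1: Device M ($293.9, qty 69)
  Row 2: Device N ($335.63, qty 80)
  Row 3: Part R ($84.15, qty 3)
  Row 4: Tool P ($131.45, qty 43)
  Row 5: Device M ($270.44, qty 70)
  Row 6: Tool P ($131.45, qty 43) <-- DUPLICATE
  Row 7: Tool P ($131.45, qty 43) <-- DUPLICATE
  Row 8: Tool P ($274.27, qty 32)

Duplicates found: 2
Unique records: 6

2 duplicates, 6 unique


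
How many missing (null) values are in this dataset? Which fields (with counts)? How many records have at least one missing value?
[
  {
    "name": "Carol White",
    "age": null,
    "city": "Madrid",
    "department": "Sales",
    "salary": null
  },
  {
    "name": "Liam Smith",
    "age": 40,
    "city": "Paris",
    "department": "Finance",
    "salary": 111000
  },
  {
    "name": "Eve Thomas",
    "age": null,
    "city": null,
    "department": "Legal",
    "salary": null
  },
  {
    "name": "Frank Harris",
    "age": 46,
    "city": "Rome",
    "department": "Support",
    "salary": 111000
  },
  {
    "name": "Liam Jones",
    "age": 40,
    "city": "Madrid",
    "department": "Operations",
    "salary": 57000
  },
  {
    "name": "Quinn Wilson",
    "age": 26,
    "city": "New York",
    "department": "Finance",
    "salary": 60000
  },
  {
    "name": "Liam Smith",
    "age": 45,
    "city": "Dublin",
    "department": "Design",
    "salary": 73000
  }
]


Checking for missing (null) values in 7 records:

  Carol White: age, salary
  Liam Smith: complete
  Eve Thomas: age, city, salary
  Frank Harris: complete
  Liam Jones: complete
  Quinn Wilson: complete
  Liam Smith: complete

Per field:
  name: 0 missing
  age: 2 missing
  city: 1 missing
  department: 0 missing
  salary: 2 missing

Total missing values: 5
Records with any missing: 2

5 missing values (age: 2, city: 1, salary: 2); 2 incomplete records


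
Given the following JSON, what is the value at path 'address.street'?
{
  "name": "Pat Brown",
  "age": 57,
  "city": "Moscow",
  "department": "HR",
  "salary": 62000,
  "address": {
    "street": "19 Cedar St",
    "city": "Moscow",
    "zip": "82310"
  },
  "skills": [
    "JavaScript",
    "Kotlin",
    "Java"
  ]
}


Query: address.street
Path: address -> street
Value: 19 Cedar St

19 Cedar St


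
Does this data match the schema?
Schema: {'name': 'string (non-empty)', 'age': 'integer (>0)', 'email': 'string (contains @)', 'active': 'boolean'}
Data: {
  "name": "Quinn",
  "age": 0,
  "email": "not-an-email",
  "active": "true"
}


Validating each field against schema:
  name: OK (non-empty string)
  age: FAIL (0 is not > 0)
  email: FAIL ("not-an-email" does not contain @)
  active: FAIL ("true" is not a boolean)

Result: INVALID (3 errors: age, email, active)

INVALID (3 errors: age, email, active)


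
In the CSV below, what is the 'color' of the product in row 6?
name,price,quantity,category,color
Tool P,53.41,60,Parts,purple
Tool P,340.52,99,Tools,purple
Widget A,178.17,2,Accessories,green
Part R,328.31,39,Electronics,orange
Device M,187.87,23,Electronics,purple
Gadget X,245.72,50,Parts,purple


Query: Row 6 ('Gadget X'), column 'color'
Value: purple

purple


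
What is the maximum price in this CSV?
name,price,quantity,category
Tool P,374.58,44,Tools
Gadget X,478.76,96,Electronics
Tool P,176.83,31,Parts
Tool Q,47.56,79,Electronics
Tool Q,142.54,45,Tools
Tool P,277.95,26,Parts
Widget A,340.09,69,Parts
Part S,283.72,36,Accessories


Computing maximum price:
Values: [374.58, 478.76, 176.83, 47.56, 142.54, 277.95, 340.09, 283.72]
Max = 478.76

478.76


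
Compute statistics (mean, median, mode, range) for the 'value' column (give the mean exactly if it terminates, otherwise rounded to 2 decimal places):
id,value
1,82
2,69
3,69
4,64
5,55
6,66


Data: [82, 69, 69, 64, 55, 66]
Count: 6
Sum: 405
Mean: 405/6 = 67.5
Sorted: [55, 64, 66, 69, 69, 82]
Median: 67.5
Mode: 69 (2 times)
Range: 82 - 55 = 27
Min: 55, Max: 82

mean=67.5, median=67.5, mode=69, range=27


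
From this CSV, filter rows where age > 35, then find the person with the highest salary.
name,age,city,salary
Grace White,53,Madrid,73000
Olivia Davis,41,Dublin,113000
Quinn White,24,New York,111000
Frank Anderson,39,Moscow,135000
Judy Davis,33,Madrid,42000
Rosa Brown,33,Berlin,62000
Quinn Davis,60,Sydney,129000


Filter: age > 35
Sort by: salary (descending)

Filtered records (4):
  Frank Anderson, age 39, salary $135000
  Quinn Davis, age 60, salary $129000
  Olivia Davis, age 41, salary $113000
  Grace White, age 53, salary $73000

Highest salary: Frank Anderson ($135000)

Frank Anderson


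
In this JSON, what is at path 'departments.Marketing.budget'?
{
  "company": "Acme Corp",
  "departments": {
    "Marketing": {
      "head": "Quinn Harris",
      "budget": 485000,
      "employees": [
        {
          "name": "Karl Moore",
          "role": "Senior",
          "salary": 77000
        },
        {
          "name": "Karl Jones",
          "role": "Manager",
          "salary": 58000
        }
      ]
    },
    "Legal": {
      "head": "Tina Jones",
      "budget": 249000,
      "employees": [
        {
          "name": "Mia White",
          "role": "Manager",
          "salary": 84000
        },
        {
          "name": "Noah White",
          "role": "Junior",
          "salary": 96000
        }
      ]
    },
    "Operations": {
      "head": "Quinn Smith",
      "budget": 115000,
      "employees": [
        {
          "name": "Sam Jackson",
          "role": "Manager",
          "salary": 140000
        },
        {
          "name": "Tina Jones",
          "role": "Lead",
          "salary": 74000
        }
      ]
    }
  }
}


Path: departments.Marketing.budget

Navigate:
  -> departments
  -> Marketing
  -> budget = 485000

485000


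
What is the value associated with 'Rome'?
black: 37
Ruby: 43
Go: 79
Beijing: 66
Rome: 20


Looking up key 'Rome'
Value: 20

20


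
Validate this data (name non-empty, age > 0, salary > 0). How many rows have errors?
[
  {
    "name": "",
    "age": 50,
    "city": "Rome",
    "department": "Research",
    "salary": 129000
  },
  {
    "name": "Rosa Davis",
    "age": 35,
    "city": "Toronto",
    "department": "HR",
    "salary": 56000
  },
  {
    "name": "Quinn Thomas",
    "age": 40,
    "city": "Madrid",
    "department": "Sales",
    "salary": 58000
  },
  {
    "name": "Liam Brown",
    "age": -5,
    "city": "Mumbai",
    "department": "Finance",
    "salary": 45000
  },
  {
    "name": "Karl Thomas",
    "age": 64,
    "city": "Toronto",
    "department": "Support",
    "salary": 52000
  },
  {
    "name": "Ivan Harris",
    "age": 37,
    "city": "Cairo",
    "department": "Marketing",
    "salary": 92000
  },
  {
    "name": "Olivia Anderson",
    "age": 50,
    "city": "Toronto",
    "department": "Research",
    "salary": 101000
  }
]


Validating 7 records:
Rules: name non-empty, age > 0, salary > 0

  Row 1 (???): empty name
  Row 2 (Rosa Davis): OK
  Row 3 (Quinn Thomas): OK
  Row 4 (Liam Brown): negative age: -5
  Row 5 (Karl Thomas): OK
  Row 6 (Ivan Harris): OK
  Row 7 (Olivia Anderson): OK

Total errors: 2

2 errors


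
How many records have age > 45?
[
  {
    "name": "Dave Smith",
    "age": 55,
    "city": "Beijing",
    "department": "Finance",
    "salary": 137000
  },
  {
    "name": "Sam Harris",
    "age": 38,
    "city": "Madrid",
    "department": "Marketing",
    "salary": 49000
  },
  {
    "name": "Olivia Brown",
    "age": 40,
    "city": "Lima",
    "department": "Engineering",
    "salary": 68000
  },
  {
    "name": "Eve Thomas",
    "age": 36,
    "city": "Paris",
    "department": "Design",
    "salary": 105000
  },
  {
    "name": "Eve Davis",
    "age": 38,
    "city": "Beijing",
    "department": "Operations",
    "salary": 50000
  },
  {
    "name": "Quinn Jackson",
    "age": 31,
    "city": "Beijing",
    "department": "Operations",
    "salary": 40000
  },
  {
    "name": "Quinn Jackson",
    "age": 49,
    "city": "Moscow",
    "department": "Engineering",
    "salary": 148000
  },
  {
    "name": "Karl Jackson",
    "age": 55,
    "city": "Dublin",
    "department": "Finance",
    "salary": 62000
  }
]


Data: 8 records
Condition: age > 45

Checking each record:
  Dave Smith: 55 MATCH
  Sam Harris: 38
  Olivia Brown: 40
  Eve Thomas: 36
  Eve Davis: 38
  Quinn Jackson: 31
  Quinn Jackson: 49 MATCH
  Karl Jackson: 55 MATCH

Count: 3

3


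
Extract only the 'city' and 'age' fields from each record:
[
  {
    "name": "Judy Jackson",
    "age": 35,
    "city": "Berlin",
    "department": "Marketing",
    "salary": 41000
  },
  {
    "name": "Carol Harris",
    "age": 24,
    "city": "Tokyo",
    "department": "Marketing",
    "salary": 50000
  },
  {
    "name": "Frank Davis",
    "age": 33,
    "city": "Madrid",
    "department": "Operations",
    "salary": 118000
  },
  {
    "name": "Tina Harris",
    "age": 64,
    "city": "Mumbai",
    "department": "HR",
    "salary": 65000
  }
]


Original: 4 records with fields: name, age, city, department, salary
Keep: ['city', 'age']
Drop: ['name', 'department', 'salary']
Result: 4 records, 2 fields each

[
  {
    "city": "Berlin",
    "age": 35
  },
  {
    "city": "Tokyo",
    "age": 24
  },
  {
    "city": "Madrid",
    "age": 33
  },
  {
    "city": "Mumbai",
    "age": 64
  }
]


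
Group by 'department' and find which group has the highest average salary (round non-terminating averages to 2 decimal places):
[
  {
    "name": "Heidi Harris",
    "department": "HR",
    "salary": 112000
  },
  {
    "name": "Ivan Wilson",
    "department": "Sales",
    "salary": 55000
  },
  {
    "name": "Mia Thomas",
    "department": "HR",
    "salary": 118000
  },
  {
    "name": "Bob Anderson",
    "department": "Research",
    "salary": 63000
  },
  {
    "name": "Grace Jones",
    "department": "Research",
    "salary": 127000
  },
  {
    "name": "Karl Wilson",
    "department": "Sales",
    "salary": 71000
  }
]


Group by: department

Groups:
  HR: 2 people, avg salary = 230000/2 = $115000
  Research: 2 people, avg salary = 190000/2 = $95000
  Sales: 2 people, avg salary = 126000/2 = $63000

Highest average salary: HR ($115000)

HR ($115000)


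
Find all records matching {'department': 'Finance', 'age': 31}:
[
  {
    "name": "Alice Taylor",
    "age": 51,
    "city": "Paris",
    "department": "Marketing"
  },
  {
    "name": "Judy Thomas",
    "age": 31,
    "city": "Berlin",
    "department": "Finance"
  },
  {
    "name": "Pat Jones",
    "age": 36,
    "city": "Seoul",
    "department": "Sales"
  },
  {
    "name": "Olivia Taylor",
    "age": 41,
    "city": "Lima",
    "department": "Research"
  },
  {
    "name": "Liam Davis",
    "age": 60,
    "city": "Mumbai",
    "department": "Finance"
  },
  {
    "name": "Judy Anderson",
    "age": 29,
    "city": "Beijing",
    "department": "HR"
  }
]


Search criteria: {'department': 'Finance', 'age': 31}

Checking 6 records:
  Alice Taylor: {department: Marketing, age: 51}
  Judy Thomas: {department: Finance, age: 31} <-- MATCH
  Pat Jones: {department: Sales, age: 36}
  Olivia Taylor: {department: Research, age: 41}
  Liam Davis: {department: Finance, age: 60}
  Judy Anderson: {department: HR, age: 29}

Matches: ["Judy Thomas"]

["Judy Thomas"]


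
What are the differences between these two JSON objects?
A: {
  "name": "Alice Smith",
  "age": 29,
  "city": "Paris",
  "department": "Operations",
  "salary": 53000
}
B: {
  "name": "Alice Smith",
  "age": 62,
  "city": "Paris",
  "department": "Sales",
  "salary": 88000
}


Comparing each field (in key order):
  name: same
  age: DIFFERENT
  city: same
  department: DIFFERENT
  salary: DIFFERENT
Differences:
  age: 29 -> 62
  department: Operations -> Sales
  salary: 53000 -> 88000

3 field(s) changed

3 changes: age, department, salary


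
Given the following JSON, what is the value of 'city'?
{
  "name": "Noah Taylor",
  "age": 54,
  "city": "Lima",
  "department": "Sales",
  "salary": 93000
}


Looking up field 'city'
Value: Lima

Lima


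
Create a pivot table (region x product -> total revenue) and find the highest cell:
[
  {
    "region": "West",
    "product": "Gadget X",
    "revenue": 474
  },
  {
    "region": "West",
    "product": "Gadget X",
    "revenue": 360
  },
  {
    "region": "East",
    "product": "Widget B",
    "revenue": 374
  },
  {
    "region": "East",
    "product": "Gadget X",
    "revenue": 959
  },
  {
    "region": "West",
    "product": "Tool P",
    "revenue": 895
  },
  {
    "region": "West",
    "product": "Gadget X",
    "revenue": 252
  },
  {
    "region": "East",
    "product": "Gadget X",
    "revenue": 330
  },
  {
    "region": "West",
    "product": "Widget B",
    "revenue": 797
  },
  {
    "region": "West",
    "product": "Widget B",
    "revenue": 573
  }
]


Pivot: region (rows) x product (columns) -> total revenue

     Gadget X      Tool P        Widget B    
East          1289             0           374  
West          1086           895          1370  

Highest: West / Widget B = $1370

West / Widget B = $1370


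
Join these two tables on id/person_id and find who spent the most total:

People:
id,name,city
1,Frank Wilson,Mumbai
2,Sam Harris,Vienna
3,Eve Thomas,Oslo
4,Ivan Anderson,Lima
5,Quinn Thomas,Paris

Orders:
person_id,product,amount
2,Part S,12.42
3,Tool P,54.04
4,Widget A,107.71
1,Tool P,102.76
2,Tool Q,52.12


Join on: people.id = orders.person_id

Joined rows:
  Sam Harris (Vienna) bought Part S for $12.42
  Eve Thomas (Oslo) bought Tool P for $54.04
  Ivan Anderson (Lima) bought Widget A for $107.71
  Frank Wilson (Mumbai) bought Tool P for $102.76
  Sam Harris (Vienna) bought Tool Q for $52.12

Total per person:
  Ivan Anderson: $107.71
  Frank Wilson: $102.76
  Sam Harris: $64.54
  Eve Thomas: $54.04

Top spender: Ivan Anderson ($107.71)

Ivan Anderson ($107.71)


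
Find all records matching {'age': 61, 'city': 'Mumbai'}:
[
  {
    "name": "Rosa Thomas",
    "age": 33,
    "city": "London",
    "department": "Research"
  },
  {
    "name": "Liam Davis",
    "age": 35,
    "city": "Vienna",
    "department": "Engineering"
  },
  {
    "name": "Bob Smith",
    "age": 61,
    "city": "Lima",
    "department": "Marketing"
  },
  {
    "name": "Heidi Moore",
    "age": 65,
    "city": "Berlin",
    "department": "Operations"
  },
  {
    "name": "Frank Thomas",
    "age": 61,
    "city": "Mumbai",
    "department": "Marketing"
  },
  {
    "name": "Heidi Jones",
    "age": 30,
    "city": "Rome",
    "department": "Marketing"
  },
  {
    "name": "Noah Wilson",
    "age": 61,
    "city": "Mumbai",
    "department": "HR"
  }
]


Search criteria: {'age': 61, 'city': 'Mumbai'}

Checking 7 records:
  Rosa Thomas: {age: 33, city: London}
  Liam Davis: {age: 35, city: Vienna}
  Bob Smith: {age: 61, city: Lima}
  Heidi Moore: {age: 65, city: Berlin}
  Frank Thomas: {age: 61, city: Mumbai} <-- MATCH
  Heidi Jones: {age: 30, city: Rome}
  Noah Wilson: {age: 61, city: Mumbai} <-- MATCH

Matches: ["Frank Thomas", "Noah Wilson"]

["Frank Thomas", "Noah Wilson"]


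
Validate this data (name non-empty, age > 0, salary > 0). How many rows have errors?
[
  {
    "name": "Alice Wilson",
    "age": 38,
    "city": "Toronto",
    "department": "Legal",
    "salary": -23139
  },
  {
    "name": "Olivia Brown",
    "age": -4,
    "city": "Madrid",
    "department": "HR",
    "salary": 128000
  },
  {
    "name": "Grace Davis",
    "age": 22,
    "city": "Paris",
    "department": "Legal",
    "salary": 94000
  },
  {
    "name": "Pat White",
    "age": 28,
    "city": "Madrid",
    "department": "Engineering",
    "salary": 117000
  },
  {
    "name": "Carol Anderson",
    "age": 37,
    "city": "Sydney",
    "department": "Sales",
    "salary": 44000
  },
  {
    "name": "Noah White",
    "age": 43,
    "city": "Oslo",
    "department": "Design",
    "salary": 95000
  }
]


Validating 6 records:
Rules: name non-empty, age > 0, salary > 0

  Row 1 (Alice Wilson): negative salary: -23139
  Row 2 (Olivia Brown): negative age: -4
  Row 3 (Grace Davis): OK
  Row 4 (Pat White): OK
  Row 5 (Carol Anderson): OK
  Row 6 (Noah White): OK

Total errors: 2

2 errors


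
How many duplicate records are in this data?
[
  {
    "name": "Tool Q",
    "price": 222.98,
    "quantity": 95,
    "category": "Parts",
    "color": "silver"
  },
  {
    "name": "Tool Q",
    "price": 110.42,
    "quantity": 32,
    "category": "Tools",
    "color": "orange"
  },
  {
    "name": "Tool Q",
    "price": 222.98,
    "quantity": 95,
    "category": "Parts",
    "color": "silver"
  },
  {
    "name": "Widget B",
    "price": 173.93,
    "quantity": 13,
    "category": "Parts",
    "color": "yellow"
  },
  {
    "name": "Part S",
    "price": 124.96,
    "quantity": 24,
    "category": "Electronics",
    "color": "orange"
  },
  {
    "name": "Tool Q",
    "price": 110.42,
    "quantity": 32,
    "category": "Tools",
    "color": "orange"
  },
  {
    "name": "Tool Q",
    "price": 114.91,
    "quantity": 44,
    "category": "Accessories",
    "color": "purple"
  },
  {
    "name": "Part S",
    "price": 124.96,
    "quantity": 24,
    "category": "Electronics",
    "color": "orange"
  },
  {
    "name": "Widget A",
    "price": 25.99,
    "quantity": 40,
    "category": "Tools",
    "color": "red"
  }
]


Checking 9 records for duplicates:

  Row 1: Tool Q ($222.98, qty 95)
  Row 2: Tool Q ($110.42, qty 32)
  Row 3: Tool Q ($222.98, qty 95) <-- DUPLICATE
  Row 4: Widget B ($173.93, qty 13)
  Row 5: Part S ($124.96, qty 24)
  Row 6: Tool Q ($110.42, qty 32) <-- DUPLICATE
  Row 7: Tool Q ($114.91, qty 44)
  Row 8: Part S ($124.96, qty 24) <-- DUPLICATE
  Row 9: Widget A ($25.99, qty 40)

Duplicates found: 3
Unique records: 6

3 duplicates, 6 unique


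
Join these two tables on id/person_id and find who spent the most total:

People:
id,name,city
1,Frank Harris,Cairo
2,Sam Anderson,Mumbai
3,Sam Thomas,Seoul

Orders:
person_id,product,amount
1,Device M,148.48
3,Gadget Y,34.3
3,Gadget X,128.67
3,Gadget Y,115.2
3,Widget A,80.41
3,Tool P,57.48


Join on: people.id = orders.person_id

Joined rows:
  Frank Harris (Cairo) bought Device M for $148.48
  Sam Thomas (Seoul) bought Gadget Y for $34.3
  Sam Thomas (Seoul) bought Gadget X for $128.67
  Sam Thomas (Seoul) bought Gadget Y for $115.2
  Sam Thomas (Seoul) bought Widget A for $80.41
  Sam Thomas (Seoul) bought Tool P for $57.48

Total per person:
  Sam Thomas: $416.06
  Frank Harris: $148.48

Top spender: Sam Thomas ($416.06)

Sam Thomas ($416.06)


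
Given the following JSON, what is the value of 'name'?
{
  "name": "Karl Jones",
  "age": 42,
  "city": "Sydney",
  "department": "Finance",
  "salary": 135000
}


Looking up field 'name'
Value: Karl Jones

Karl Jones


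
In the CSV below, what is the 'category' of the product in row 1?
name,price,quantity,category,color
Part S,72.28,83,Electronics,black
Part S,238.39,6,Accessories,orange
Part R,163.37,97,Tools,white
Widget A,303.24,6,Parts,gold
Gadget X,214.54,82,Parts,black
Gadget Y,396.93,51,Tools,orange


Query: Row 1 ('Part S'), column 'category'
Value: Electronics

Electronics


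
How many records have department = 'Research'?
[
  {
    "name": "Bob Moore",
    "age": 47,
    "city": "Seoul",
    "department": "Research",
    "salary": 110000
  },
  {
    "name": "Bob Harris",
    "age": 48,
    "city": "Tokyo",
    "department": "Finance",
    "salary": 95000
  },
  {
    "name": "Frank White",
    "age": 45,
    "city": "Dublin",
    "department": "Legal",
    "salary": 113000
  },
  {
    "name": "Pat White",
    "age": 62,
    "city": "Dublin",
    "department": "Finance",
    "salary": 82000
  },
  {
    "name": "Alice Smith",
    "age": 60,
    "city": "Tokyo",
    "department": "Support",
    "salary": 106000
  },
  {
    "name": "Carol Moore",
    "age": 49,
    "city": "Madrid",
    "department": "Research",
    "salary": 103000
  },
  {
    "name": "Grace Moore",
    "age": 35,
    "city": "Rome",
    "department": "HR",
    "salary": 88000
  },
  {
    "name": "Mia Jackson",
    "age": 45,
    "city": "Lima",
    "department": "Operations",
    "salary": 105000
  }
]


Data: 8 records
Condition: department = 'Research'

Checking each record:
  Bob Moore: Research MATCH
  Bob Harris: Finance
  Frank White: Legal
  Pat White: Finance
  Alice Smith: Support
  Carol Moore: Research MATCH
  Grace Moore: HR
  Mia Jackson: Operations

Count: 2

2


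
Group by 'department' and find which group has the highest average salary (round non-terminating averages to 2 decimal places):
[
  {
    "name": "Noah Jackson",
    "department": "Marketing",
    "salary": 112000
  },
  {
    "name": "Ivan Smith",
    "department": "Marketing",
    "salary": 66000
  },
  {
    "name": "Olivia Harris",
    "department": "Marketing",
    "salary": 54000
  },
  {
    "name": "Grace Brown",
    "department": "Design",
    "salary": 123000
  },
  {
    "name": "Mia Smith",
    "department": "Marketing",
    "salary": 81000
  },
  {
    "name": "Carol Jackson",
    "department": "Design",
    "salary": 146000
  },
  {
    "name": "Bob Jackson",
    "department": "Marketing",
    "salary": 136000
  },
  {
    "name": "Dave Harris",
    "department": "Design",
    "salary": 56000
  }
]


Group by: department

Groups:
  Design: 3 people, avg salary = 325000/3 ≈ $108333.33
  Marketing: 5 people, avg salary = 449000/5 = $89800

Highest average salary: Design (≈$108333.33)

Design (≈$108333.33)
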